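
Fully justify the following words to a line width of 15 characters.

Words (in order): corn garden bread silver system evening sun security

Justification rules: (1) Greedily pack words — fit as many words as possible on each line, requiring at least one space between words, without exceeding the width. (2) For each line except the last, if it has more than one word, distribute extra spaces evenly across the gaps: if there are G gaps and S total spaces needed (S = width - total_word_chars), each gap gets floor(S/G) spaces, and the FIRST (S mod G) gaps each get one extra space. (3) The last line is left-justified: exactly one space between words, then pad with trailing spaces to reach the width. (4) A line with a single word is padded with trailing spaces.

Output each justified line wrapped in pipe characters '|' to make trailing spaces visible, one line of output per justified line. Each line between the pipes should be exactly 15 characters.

Answer: |corn     garden|
|bread    silver|
|system  evening|
|sun security   |

Derivation:
Line 1: ['corn', 'garden'] (min_width=11, slack=4)
Line 2: ['bread', 'silver'] (min_width=12, slack=3)
Line 3: ['system', 'evening'] (min_width=14, slack=1)
Line 4: ['sun', 'security'] (min_width=12, slack=3)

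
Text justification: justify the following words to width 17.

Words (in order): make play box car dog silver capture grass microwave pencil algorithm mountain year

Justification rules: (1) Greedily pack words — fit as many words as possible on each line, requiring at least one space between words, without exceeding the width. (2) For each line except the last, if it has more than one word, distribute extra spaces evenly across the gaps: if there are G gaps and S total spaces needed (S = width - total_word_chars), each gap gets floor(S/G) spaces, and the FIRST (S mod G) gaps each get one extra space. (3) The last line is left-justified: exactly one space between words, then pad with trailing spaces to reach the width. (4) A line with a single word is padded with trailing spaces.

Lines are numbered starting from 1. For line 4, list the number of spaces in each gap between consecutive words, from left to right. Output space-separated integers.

Line 1: ['make', 'play', 'box', 'car'] (min_width=17, slack=0)
Line 2: ['dog', 'silver'] (min_width=10, slack=7)
Line 3: ['capture', 'grass'] (min_width=13, slack=4)
Line 4: ['microwave', 'pencil'] (min_width=16, slack=1)
Line 5: ['algorithm'] (min_width=9, slack=8)
Line 6: ['mountain', 'year'] (min_width=13, slack=4)

Answer: 2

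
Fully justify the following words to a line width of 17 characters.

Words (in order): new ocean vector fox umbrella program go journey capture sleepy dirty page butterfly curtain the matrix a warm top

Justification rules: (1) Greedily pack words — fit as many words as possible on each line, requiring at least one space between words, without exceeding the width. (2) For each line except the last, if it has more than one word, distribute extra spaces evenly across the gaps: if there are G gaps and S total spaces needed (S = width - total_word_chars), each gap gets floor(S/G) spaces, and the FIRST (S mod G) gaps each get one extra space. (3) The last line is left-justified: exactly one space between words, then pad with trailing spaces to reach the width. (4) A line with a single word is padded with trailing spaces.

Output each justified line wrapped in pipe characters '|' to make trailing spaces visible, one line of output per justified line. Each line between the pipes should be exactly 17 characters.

Line 1: ['new', 'ocean', 'vector'] (min_width=16, slack=1)
Line 2: ['fox', 'umbrella'] (min_width=12, slack=5)
Line 3: ['program', 'go'] (min_width=10, slack=7)
Line 4: ['journey', 'capture'] (min_width=15, slack=2)
Line 5: ['sleepy', 'dirty', 'page'] (min_width=17, slack=0)
Line 6: ['butterfly', 'curtain'] (min_width=17, slack=0)
Line 7: ['the', 'matrix', 'a', 'warm'] (min_width=17, slack=0)
Line 8: ['top'] (min_width=3, slack=14)

Answer: |new  ocean vector|
|fox      umbrella|
|program        go|
|journey   capture|
|sleepy dirty page|
|butterfly curtain|
|the matrix a warm|
|top              |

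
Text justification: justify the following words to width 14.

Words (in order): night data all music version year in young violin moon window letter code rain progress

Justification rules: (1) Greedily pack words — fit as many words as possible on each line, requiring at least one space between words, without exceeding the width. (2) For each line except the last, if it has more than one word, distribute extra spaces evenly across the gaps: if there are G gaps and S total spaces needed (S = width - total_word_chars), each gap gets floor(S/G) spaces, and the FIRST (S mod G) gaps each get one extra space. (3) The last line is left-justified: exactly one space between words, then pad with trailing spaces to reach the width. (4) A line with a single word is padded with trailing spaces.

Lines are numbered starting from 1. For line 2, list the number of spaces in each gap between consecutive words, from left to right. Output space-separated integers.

Answer: 2

Derivation:
Line 1: ['night', 'data', 'all'] (min_width=14, slack=0)
Line 2: ['music', 'version'] (min_width=13, slack=1)
Line 3: ['year', 'in', 'young'] (min_width=13, slack=1)
Line 4: ['violin', 'moon'] (min_width=11, slack=3)
Line 5: ['window', 'letter'] (min_width=13, slack=1)
Line 6: ['code', 'rain'] (min_width=9, slack=5)
Line 7: ['progress'] (min_width=8, slack=6)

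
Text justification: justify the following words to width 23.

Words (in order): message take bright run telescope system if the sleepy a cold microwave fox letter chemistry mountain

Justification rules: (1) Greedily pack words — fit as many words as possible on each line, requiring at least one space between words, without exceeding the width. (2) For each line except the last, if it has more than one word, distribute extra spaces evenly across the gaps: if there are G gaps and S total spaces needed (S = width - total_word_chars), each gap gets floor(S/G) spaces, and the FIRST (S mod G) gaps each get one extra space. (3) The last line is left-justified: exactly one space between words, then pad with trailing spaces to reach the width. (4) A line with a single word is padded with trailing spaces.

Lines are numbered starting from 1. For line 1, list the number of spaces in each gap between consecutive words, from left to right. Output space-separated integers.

Answer: 1 1 1

Derivation:
Line 1: ['message', 'take', 'bright', 'run'] (min_width=23, slack=0)
Line 2: ['telescope', 'system', 'if', 'the'] (min_width=23, slack=0)
Line 3: ['sleepy', 'a', 'cold', 'microwave'] (min_width=23, slack=0)
Line 4: ['fox', 'letter', 'chemistry'] (min_width=20, slack=3)
Line 5: ['mountain'] (min_width=8, slack=15)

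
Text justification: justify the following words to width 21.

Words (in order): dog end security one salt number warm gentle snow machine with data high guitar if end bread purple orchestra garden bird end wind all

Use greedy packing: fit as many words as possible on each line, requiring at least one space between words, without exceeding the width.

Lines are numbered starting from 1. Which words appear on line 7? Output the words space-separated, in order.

Answer: end wind all

Derivation:
Line 1: ['dog', 'end', 'security', 'one'] (min_width=20, slack=1)
Line 2: ['salt', 'number', 'warm'] (min_width=16, slack=5)
Line 3: ['gentle', 'snow', 'machine'] (min_width=19, slack=2)
Line 4: ['with', 'data', 'high', 'guitar'] (min_width=21, slack=0)
Line 5: ['if', 'end', 'bread', 'purple'] (min_width=19, slack=2)
Line 6: ['orchestra', 'garden', 'bird'] (min_width=21, slack=0)
Line 7: ['end', 'wind', 'all'] (min_width=12, slack=9)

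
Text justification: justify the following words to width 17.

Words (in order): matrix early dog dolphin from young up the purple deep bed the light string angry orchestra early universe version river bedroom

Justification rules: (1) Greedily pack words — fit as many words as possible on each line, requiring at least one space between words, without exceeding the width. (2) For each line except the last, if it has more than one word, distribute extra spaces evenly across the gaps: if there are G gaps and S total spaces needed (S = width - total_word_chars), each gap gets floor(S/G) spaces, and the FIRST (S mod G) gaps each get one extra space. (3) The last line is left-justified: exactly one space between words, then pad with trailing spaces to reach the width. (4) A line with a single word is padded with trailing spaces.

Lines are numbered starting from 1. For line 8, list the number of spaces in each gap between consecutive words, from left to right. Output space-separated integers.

Line 1: ['matrix', 'early', 'dog'] (min_width=16, slack=1)
Line 2: ['dolphin', 'from'] (min_width=12, slack=5)
Line 3: ['young', 'up', 'the'] (min_width=12, slack=5)
Line 4: ['purple', 'deep', 'bed'] (min_width=15, slack=2)
Line 5: ['the', 'light', 'string'] (min_width=16, slack=1)
Line 6: ['angry', 'orchestra'] (min_width=15, slack=2)
Line 7: ['early', 'universe'] (min_width=14, slack=3)
Line 8: ['version', 'river'] (min_width=13, slack=4)
Line 9: ['bedroom'] (min_width=7, slack=10)

Answer: 5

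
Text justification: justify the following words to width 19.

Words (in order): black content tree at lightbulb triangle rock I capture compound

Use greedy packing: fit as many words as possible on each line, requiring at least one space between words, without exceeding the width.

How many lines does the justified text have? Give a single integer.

Line 1: ['black', 'content', 'tree'] (min_width=18, slack=1)
Line 2: ['at', 'lightbulb'] (min_width=12, slack=7)
Line 3: ['triangle', 'rock', 'I'] (min_width=15, slack=4)
Line 4: ['capture', 'compound'] (min_width=16, slack=3)
Total lines: 4

Answer: 4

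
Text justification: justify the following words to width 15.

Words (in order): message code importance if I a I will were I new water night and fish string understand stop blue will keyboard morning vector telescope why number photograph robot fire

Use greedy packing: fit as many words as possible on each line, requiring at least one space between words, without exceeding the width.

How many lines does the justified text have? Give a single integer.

Line 1: ['message', 'code'] (min_width=12, slack=3)
Line 2: ['importance', 'if', 'I'] (min_width=15, slack=0)
Line 3: ['a', 'I', 'will', 'were', 'I'] (min_width=15, slack=0)
Line 4: ['new', 'water', 'night'] (min_width=15, slack=0)
Line 5: ['and', 'fish', 'string'] (min_width=15, slack=0)
Line 6: ['understand', 'stop'] (min_width=15, slack=0)
Line 7: ['blue', 'will'] (min_width=9, slack=6)
Line 8: ['keyboard'] (min_width=8, slack=7)
Line 9: ['morning', 'vector'] (min_width=14, slack=1)
Line 10: ['telescope', 'why'] (min_width=13, slack=2)
Line 11: ['number'] (min_width=6, slack=9)
Line 12: ['photograph'] (min_width=10, slack=5)
Line 13: ['robot', 'fire'] (min_width=10, slack=5)
Total lines: 13

Answer: 13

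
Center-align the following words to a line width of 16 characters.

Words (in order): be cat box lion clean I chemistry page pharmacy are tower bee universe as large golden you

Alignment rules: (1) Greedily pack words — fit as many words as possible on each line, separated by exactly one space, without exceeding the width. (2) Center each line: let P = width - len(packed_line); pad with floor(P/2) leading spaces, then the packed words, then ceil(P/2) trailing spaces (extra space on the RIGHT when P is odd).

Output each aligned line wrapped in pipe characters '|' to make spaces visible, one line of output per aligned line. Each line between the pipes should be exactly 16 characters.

Answer: |be cat box lion |
|    clean I     |
| chemistry page |
|  pharmacy are  |
|   tower bee    |
|  universe as   |
|large golden you|

Derivation:
Line 1: ['be', 'cat', 'box', 'lion'] (min_width=15, slack=1)
Line 2: ['clean', 'I'] (min_width=7, slack=9)
Line 3: ['chemistry', 'page'] (min_width=14, slack=2)
Line 4: ['pharmacy', 'are'] (min_width=12, slack=4)
Line 5: ['tower', 'bee'] (min_width=9, slack=7)
Line 6: ['universe', 'as'] (min_width=11, slack=5)
Line 7: ['large', 'golden', 'you'] (min_width=16, slack=0)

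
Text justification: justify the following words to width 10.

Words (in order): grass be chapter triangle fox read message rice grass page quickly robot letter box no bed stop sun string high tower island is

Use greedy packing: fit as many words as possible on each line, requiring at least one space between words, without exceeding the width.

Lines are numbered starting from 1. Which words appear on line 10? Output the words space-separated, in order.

Answer: letter box

Derivation:
Line 1: ['grass', 'be'] (min_width=8, slack=2)
Line 2: ['chapter'] (min_width=7, slack=3)
Line 3: ['triangle'] (min_width=8, slack=2)
Line 4: ['fox', 'read'] (min_width=8, slack=2)
Line 5: ['message'] (min_width=7, slack=3)
Line 6: ['rice', 'grass'] (min_width=10, slack=0)
Line 7: ['page'] (min_width=4, slack=6)
Line 8: ['quickly'] (min_width=7, slack=3)
Line 9: ['robot'] (min_width=5, slack=5)
Line 10: ['letter', 'box'] (min_width=10, slack=0)
Line 11: ['no', 'bed'] (min_width=6, slack=4)
Line 12: ['stop', 'sun'] (min_width=8, slack=2)
Line 13: ['string'] (min_width=6, slack=4)
Line 14: ['high', 'tower'] (min_width=10, slack=0)
Line 15: ['island', 'is'] (min_width=9, slack=1)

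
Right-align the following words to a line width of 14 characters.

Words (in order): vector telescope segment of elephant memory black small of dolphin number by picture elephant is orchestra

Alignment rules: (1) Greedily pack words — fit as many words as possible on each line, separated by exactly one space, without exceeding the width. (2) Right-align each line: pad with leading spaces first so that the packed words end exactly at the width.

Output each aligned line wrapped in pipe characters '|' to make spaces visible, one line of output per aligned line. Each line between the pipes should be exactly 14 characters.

Line 1: ['vector'] (min_width=6, slack=8)
Line 2: ['telescope'] (min_width=9, slack=5)
Line 3: ['segment', 'of'] (min_width=10, slack=4)
Line 4: ['elephant'] (min_width=8, slack=6)
Line 5: ['memory', 'black'] (min_width=12, slack=2)
Line 6: ['small', 'of'] (min_width=8, slack=6)
Line 7: ['dolphin', 'number'] (min_width=14, slack=0)
Line 8: ['by', 'picture'] (min_width=10, slack=4)
Line 9: ['elephant', 'is'] (min_width=11, slack=3)
Line 10: ['orchestra'] (min_width=9, slack=5)

Answer: |        vector|
|     telescope|
|    segment of|
|      elephant|
|  memory black|
|      small of|
|dolphin number|
|    by picture|
|   elephant is|
|     orchestra|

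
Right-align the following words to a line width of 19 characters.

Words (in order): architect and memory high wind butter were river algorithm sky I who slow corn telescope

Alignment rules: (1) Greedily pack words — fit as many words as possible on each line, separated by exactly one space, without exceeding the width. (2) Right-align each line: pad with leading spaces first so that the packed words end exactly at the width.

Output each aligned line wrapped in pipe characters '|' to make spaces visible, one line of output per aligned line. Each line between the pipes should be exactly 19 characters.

Answer: |      architect and|
|   memory high wind|
|  butter were river|
|algorithm sky I who|
|slow corn telescope|

Derivation:
Line 1: ['architect', 'and'] (min_width=13, slack=6)
Line 2: ['memory', 'high', 'wind'] (min_width=16, slack=3)
Line 3: ['butter', 'were', 'river'] (min_width=17, slack=2)
Line 4: ['algorithm', 'sky', 'I', 'who'] (min_width=19, slack=0)
Line 5: ['slow', 'corn', 'telescope'] (min_width=19, slack=0)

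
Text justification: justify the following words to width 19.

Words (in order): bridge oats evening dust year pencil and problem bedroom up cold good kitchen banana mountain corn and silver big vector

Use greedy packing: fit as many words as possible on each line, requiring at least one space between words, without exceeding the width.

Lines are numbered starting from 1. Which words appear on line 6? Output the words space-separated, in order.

Answer: mountain corn and

Derivation:
Line 1: ['bridge', 'oats', 'evening'] (min_width=19, slack=0)
Line 2: ['dust', 'year', 'pencil'] (min_width=16, slack=3)
Line 3: ['and', 'problem', 'bedroom'] (min_width=19, slack=0)
Line 4: ['up', 'cold', 'good'] (min_width=12, slack=7)
Line 5: ['kitchen', 'banana'] (min_width=14, slack=5)
Line 6: ['mountain', 'corn', 'and'] (min_width=17, slack=2)
Line 7: ['silver', 'big', 'vector'] (min_width=17, slack=2)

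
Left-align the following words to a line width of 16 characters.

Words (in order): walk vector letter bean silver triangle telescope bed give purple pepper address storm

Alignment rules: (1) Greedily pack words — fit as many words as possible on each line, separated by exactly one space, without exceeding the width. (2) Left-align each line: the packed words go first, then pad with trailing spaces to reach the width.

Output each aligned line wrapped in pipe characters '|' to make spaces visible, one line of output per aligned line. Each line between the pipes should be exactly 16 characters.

Line 1: ['walk', 'vector'] (min_width=11, slack=5)
Line 2: ['letter', 'bean'] (min_width=11, slack=5)
Line 3: ['silver', 'triangle'] (min_width=15, slack=1)
Line 4: ['telescope', 'bed'] (min_width=13, slack=3)
Line 5: ['give', 'purple'] (min_width=11, slack=5)
Line 6: ['pepper', 'address'] (min_width=14, slack=2)
Line 7: ['storm'] (min_width=5, slack=11)

Answer: |walk vector     |
|letter bean     |
|silver triangle |
|telescope bed   |
|give purple     |
|pepper address  |
|storm           |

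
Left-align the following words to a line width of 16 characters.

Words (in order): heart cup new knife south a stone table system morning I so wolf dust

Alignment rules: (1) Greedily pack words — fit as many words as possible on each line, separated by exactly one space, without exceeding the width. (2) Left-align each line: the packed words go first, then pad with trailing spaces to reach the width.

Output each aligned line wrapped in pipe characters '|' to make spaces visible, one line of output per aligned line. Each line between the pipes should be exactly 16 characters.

Answer: |heart cup new   |
|knife south a   |
|stone table     |
|system morning I|
|so wolf dust    |

Derivation:
Line 1: ['heart', 'cup', 'new'] (min_width=13, slack=3)
Line 2: ['knife', 'south', 'a'] (min_width=13, slack=3)
Line 3: ['stone', 'table'] (min_width=11, slack=5)
Line 4: ['system', 'morning', 'I'] (min_width=16, slack=0)
Line 5: ['so', 'wolf', 'dust'] (min_width=12, slack=4)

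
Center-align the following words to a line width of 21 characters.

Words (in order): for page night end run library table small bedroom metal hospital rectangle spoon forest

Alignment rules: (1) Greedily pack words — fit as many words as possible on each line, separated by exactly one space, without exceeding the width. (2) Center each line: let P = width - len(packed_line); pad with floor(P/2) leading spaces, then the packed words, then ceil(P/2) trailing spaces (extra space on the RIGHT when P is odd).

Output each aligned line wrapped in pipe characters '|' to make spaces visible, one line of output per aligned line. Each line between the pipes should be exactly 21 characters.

Line 1: ['for', 'page', 'night', 'end'] (min_width=18, slack=3)
Line 2: ['run', 'library', 'table'] (min_width=17, slack=4)
Line 3: ['small', 'bedroom', 'metal'] (min_width=19, slack=2)
Line 4: ['hospital', 'rectangle'] (min_width=18, slack=3)
Line 5: ['spoon', 'forest'] (min_width=12, slack=9)

Answer: | for page night end  |
|  run library table  |
| small bedroom metal |
| hospital rectangle  |
|    spoon forest     |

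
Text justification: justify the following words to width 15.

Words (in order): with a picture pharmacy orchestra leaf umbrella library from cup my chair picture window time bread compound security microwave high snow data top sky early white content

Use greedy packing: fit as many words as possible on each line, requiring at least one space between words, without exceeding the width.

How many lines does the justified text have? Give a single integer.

Line 1: ['with', 'a', 'picture'] (min_width=14, slack=1)
Line 2: ['pharmacy'] (min_width=8, slack=7)
Line 3: ['orchestra', 'leaf'] (min_width=14, slack=1)
Line 4: ['umbrella'] (min_width=8, slack=7)
Line 5: ['library', 'from'] (min_width=12, slack=3)
Line 6: ['cup', 'my', 'chair'] (min_width=12, slack=3)
Line 7: ['picture', 'window'] (min_width=14, slack=1)
Line 8: ['time', 'bread'] (min_width=10, slack=5)
Line 9: ['compound'] (min_width=8, slack=7)
Line 10: ['security'] (min_width=8, slack=7)
Line 11: ['microwave', 'high'] (min_width=14, slack=1)
Line 12: ['snow', 'data', 'top'] (min_width=13, slack=2)
Line 13: ['sky', 'early', 'white'] (min_width=15, slack=0)
Line 14: ['content'] (min_width=7, slack=8)
Total lines: 14

Answer: 14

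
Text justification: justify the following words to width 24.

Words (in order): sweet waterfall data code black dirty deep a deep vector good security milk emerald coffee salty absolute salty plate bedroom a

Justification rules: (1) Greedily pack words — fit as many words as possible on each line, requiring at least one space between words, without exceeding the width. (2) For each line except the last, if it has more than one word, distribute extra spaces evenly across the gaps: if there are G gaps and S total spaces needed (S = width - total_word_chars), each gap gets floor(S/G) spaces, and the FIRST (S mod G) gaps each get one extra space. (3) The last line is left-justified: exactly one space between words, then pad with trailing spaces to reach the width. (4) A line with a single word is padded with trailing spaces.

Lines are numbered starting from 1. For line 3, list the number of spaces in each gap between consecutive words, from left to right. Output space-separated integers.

Line 1: ['sweet', 'waterfall', 'data'] (min_width=20, slack=4)
Line 2: ['code', 'black', 'dirty', 'deep', 'a'] (min_width=23, slack=1)
Line 3: ['deep', 'vector', 'good'] (min_width=16, slack=8)
Line 4: ['security', 'milk', 'emerald'] (min_width=21, slack=3)
Line 5: ['coffee', 'salty', 'absolute'] (min_width=21, slack=3)
Line 6: ['salty', 'plate', 'bedroom', 'a'] (min_width=21, slack=3)

Answer: 5 5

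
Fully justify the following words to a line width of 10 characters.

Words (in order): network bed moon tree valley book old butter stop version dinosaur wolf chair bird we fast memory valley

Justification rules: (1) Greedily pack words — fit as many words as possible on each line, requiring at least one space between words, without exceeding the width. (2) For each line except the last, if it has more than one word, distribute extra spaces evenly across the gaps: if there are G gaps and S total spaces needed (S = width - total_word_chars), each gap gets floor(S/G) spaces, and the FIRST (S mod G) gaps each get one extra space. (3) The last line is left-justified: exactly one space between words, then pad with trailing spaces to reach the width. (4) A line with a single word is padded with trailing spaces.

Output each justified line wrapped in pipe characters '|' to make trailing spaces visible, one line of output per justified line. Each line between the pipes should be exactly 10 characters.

Answer: |network   |
|bed   moon|
|tree      |
|valley    |
|book   old|
|butter    |
|stop      |
|version   |
|dinosaur  |
|wolf chair|
|bird    we|
|fast      |
|memory    |
|valley    |

Derivation:
Line 1: ['network'] (min_width=7, slack=3)
Line 2: ['bed', 'moon'] (min_width=8, slack=2)
Line 3: ['tree'] (min_width=4, slack=6)
Line 4: ['valley'] (min_width=6, slack=4)
Line 5: ['book', 'old'] (min_width=8, slack=2)
Line 6: ['butter'] (min_width=6, slack=4)
Line 7: ['stop'] (min_width=4, slack=6)
Line 8: ['version'] (min_width=7, slack=3)
Line 9: ['dinosaur'] (min_width=8, slack=2)
Line 10: ['wolf', 'chair'] (min_width=10, slack=0)
Line 11: ['bird', 'we'] (min_width=7, slack=3)
Line 12: ['fast'] (min_width=4, slack=6)
Line 13: ['memory'] (min_width=6, slack=4)
Line 14: ['valley'] (min_width=6, slack=4)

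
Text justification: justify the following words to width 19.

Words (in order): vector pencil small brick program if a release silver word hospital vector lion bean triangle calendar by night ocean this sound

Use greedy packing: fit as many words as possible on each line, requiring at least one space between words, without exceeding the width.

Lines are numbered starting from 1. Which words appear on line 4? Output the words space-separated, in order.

Line 1: ['vector', 'pencil', 'small'] (min_width=19, slack=0)
Line 2: ['brick', 'program', 'if', 'a'] (min_width=18, slack=1)
Line 3: ['release', 'silver', 'word'] (min_width=19, slack=0)
Line 4: ['hospital', 'vector'] (min_width=15, slack=4)
Line 5: ['lion', 'bean', 'triangle'] (min_width=18, slack=1)
Line 6: ['calendar', 'by', 'night'] (min_width=17, slack=2)
Line 7: ['ocean', 'this', 'sound'] (min_width=16, slack=3)

Answer: hospital vector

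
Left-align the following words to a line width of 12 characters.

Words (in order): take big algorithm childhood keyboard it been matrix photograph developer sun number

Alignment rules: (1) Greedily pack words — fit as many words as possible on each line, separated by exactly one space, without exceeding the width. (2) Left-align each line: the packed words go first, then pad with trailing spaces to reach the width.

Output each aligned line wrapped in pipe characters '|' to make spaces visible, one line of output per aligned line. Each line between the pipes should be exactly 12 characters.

Answer: |take big    |
|algorithm   |
|childhood   |
|keyboard it |
|been matrix |
|photograph  |
|developer   |
|sun number  |

Derivation:
Line 1: ['take', 'big'] (min_width=8, slack=4)
Line 2: ['algorithm'] (min_width=9, slack=3)
Line 3: ['childhood'] (min_width=9, slack=3)
Line 4: ['keyboard', 'it'] (min_width=11, slack=1)
Line 5: ['been', 'matrix'] (min_width=11, slack=1)
Line 6: ['photograph'] (min_width=10, slack=2)
Line 7: ['developer'] (min_width=9, slack=3)
Line 8: ['sun', 'number'] (min_width=10, slack=2)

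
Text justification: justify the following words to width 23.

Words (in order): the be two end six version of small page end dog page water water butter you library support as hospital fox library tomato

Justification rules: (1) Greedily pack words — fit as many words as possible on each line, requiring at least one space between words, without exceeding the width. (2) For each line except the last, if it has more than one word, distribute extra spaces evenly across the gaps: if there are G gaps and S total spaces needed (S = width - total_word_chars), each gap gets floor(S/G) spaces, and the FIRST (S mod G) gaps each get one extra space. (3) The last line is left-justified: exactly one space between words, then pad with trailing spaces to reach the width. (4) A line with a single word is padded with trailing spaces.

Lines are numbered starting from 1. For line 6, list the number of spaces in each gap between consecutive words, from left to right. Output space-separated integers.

Answer: 3 2

Derivation:
Line 1: ['the', 'be', 'two', 'end', 'six'] (min_width=18, slack=5)
Line 2: ['version', 'of', 'small', 'page'] (min_width=21, slack=2)
Line 3: ['end', 'dog', 'page', 'water'] (min_width=18, slack=5)
Line 4: ['water', 'butter', 'you'] (min_width=16, slack=7)
Line 5: ['library', 'support', 'as'] (min_width=18, slack=5)
Line 6: ['hospital', 'fox', 'library'] (min_width=20, slack=3)
Line 7: ['tomato'] (min_width=6, slack=17)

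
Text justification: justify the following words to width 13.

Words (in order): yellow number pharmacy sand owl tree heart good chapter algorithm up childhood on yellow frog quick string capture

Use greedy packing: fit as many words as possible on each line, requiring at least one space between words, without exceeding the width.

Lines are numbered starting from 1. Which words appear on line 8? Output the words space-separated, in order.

Answer: yellow frog

Derivation:
Line 1: ['yellow', 'number'] (min_width=13, slack=0)
Line 2: ['pharmacy', 'sand'] (min_width=13, slack=0)
Line 3: ['owl', 'tree'] (min_width=8, slack=5)
Line 4: ['heart', 'good'] (min_width=10, slack=3)
Line 5: ['chapter'] (min_width=7, slack=6)
Line 6: ['algorithm', 'up'] (min_width=12, slack=1)
Line 7: ['childhood', 'on'] (min_width=12, slack=1)
Line 8: ['yellow', 'frog'] (min_width=11, slack=2)
Line 9: ['quick', 'string'] (min_width=12, slack=1)
Line 10: ['capture'] (min_width=7, slack=6)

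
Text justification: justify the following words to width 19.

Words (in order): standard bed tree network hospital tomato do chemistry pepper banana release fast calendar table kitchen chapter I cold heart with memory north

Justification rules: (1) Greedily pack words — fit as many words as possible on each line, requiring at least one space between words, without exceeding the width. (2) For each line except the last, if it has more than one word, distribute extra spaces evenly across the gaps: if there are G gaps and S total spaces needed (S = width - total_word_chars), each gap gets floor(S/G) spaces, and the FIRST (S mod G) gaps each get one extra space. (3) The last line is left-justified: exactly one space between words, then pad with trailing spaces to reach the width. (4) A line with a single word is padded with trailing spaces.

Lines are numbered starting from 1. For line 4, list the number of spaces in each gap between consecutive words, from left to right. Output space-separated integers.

Answer: 7

Derivation:
Line 1: ['standard', 'bed', 'tree'] (min_width=17, slack=2)
Line 2: ['network', 'hospital'] (min_width=16, slack=3)
Line 3: ['tomato', 'do', 'chemistry'] (min_width=19, slack=0)
Line 4: ['pepper', 'banana'] (min_width=13, slack=6)
Line 5: ['release', 'fast'] (min_width=12, slack=7)
Line 6: ['calendar', 'table'] (min_width=14, slack=5)
Line 7: ['kitchen', 'chapter', 'I'] (min_width=17, slack=2)
Line 8: ['cold', 'heart', 'with'] (min_width=15, slack=4)
Line 9: ['memory', 'north'] (min_width=12, slack=7)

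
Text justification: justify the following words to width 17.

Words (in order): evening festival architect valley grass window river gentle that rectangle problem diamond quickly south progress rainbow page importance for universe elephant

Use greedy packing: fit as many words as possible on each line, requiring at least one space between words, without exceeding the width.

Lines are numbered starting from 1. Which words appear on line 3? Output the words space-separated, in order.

Line 1: ['evening', 'festival'] (min_width=16, slack=1)
Line 2: ['architect', 'valley'] (min_width=16, slack=1)
Line 3: ['grass', 'window'] (min_width=12, slack=5)
Line 4: ['river', 'gentle', 'that'] (min_width=17, slack=0)
Line 5: ['rectangle', 'problem'] (min_width=17, slack=0)
Line 6: ['diamond', 'quickly'] (min_width=15, slack=2)
Line 7: ['south', 'progress'] (min_width=14, slack=3)
Line 8: ['rainbow', 'page'] (min_width=12, slack=5)
Line 9: ['importance', 'for'] (min_width=14, slack=3)
Line 10: ['universe', 'elephant'] (min_width=17, slack=0)

Answer: grass window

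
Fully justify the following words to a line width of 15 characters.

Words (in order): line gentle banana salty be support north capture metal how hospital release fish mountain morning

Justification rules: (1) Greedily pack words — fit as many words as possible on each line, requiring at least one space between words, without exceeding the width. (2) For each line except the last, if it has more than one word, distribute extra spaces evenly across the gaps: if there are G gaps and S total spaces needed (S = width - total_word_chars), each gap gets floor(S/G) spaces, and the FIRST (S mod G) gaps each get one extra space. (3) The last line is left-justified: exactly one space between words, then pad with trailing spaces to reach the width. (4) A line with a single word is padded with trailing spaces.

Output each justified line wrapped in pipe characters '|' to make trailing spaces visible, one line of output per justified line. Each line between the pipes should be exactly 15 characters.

Line 1: ['line', 'gentle'] (min_width=11, slack=4)
Line 2: ['banana', 'salty', 'be'] (min_width=15, slack=0)
Line 3: ['support', 'north'] (min_width=13, slack=2)
Line 4: ['capture', 'metal'] (min_width=13, slack=2)
Line 5: ['how', 'hospital'] (min_width=12, slack=3)
Line 6: ['release', 'fish'] (min_width=12, slack=3)
Line 7: ['mountain'] (min_width=8, slack=7)
Line 8: ['morning'] (min_width=7, slack=8)

Answer: |line     gentle|
|banana salty be|
|support   north|
|capture   metal|
|how    hospital|
|release    fish|
|mountain       |
|morning        |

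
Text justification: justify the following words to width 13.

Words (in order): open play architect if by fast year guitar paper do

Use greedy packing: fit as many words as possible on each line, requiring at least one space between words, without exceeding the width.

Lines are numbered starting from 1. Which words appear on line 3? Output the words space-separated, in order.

Answer: by fast year

Derivation:
Line 1: ['open', 'play'] (min_width=9, slack=4)
Line 2: ['architect', 'if'] (min_width=12, slack=1)
Line 3: ['by', 'fast', 'year'] (min_width=12, slack=1)
Line 4: ['guitar', 'paper'] (min_width=12, slack=1)
Line 5: ['do'] (min_width=2, slack=11)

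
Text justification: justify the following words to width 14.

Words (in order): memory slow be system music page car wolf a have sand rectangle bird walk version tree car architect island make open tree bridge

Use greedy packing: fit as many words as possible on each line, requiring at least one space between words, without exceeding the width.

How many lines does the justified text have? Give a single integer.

Line 1: ['memory', 'slow', 'be'] (min_width=14, slack=0)
Line 2: ['system', 'music'] (min_width=12, slack=2)
Line 3: ['page', 'car', 'wolf'] (min_width=13, slack=1)
Line 4: ['a', 'have', 'sand'] (min_width=11, slack=3)
Line 5: ['rectangle', 'bird'] (min_width=14, slack=0)
Line 6: ['walk', 'version'] (min_width=12, slack=2)
Line 7: ['tree', 'car'] (min_width=8, slack=6)
Line 8: ['architect'] (min_width=9, slack=5)
Line 9: ['island', 'make'] (min_width=11, slack=3)
Line 10: ['open', 'tree'] (min_width=9, slack=5)
Line 11: ['bridge'] (min_width=6, slack=8)
Total lines: 11

Answer: 11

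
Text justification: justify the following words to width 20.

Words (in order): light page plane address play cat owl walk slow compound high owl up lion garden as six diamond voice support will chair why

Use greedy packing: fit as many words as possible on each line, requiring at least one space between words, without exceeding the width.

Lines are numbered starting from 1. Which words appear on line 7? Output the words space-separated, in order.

Line 1: ['light', 'page', 'plane'] (min_width=16, slack=4)
Line 2: ['address', 'play', 'cat', 'owl'] (min_width=20, slack=0)
Line 3: ['walk', 'slow', 'compound'] (min_width=18, slack=2)
Line 4: ['high', 'owl', 'up', 'lion'] (min_width=16, slack=4)
Line 5: ['garden', 'as', 'six'] (min_width=13, slack=7)
Line 6: ['diamond', 'voice'] (min_width=13, slack=7)
Line 7: ['support', 'will', 'chair'] (min_width=18, slack=2)
Line 8: ['why'] (min_width=3, slack=17)

Answer: support will chair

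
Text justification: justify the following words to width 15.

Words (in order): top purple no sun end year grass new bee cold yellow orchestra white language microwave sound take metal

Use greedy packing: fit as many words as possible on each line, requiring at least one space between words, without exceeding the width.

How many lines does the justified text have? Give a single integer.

Answer: 8

Derivation:
Line 1: ['top', 'purple', 'no'] (min_width=13, slack=2)
Line 2: ['sun', 'end', 'year'] (min_width=12, slack=3)
Line 3: ['grass', 'new', 'bee'] (min_width=13, slack=2)
Line 4: ['cold', 'yellow'] (min_width=11, slack=4)
Line 5: ['orchestra', 'white'] (min_width=15, slack=0)
Line 6: ['language'] (min_width=8, slack=7)
Line 7: ['microwave', 'sound'] (min_width=15, slack=0)
Line 8: ['take', 'metal'] (min_width=10, slack=5)
Total lines: 8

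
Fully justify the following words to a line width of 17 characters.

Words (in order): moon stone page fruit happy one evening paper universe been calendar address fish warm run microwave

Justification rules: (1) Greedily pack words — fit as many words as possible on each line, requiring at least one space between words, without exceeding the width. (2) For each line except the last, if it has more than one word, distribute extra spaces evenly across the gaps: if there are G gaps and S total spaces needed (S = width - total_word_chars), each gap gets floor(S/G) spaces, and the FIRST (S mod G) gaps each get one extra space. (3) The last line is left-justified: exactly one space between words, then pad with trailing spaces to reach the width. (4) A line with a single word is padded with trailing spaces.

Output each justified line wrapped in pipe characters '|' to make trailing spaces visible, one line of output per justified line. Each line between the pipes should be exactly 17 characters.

Answer: |moon  stone  page|
|fruit  happy  one|
|evening     paper|
|universe     been|
|calendar  address|
|fish   warm   run|
|microwave        |

Derivation:
Line 1: ['moon', 'stone', 'page'] (min_width=15, slack=2)
Line 2: ['fruit', 'happy', 'one'] (min_width=15, slack=2)
Line 3: ['evening', 'paper'] (min_width=13, slack=4)
Line 4: ['universe', 'been'] (min_width=13, slack=4)
Line 5: ['calendar', 'address'] (min_width=16, slack=1)
Line 6: ['fish', 'warm', 'run'] (min_width=13, slack=4)
Line 7: ['microwave'] (min_width=9, slack=8)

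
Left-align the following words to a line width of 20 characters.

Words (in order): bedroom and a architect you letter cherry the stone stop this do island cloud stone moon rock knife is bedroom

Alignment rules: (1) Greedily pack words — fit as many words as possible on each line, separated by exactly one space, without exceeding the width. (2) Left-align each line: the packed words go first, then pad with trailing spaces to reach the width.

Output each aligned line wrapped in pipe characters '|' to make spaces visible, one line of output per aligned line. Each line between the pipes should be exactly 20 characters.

Line 1: ['bedroom', 'and', 'a'] (min_width=13, slack=7)
Line 2: ['architect', 'you', 'letter'] (min_width=20, slack=0)
Line 3: ['cherry', 'the', 'stone'] (min_width=16, slack=4)
Line 4: ['stop', 'this', 'do', 'island'] (min_width=19, slack=1)
Line 5: ['cloud', 'stone', 'moon'] (min_width=16, slack=4)
Line 6: ['rock', 'knife', 'is'] (min_width=13, slack=7)
Line 7: ['bedroom'] (min_width=7, slack=13)

Answer: |bedroom and a       |
|architect you letter|
|cherry the stone    |
|stop this do island |
|cloud stone moon    |
|rock knife is       |
|bedroom             |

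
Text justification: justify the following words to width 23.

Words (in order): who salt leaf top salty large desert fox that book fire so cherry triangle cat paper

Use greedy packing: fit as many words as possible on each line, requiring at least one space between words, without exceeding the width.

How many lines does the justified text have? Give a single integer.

Answer: 4

Derivation:
Line 1: ['who', 'salt', 'leaf', 'top', 'salty'] (min_width=23, slack=0)
Line 2: ['large', 'desert', 'fox', 'that'] (min_width=21, slack=2)
Line 3: ['book', 'fire', 'so', 'cherry'] (min_width=19, slack=4)
Line 4: ['triangle', 'cat', 'paper'] (min_width=18, slack=5)
Total lines: 4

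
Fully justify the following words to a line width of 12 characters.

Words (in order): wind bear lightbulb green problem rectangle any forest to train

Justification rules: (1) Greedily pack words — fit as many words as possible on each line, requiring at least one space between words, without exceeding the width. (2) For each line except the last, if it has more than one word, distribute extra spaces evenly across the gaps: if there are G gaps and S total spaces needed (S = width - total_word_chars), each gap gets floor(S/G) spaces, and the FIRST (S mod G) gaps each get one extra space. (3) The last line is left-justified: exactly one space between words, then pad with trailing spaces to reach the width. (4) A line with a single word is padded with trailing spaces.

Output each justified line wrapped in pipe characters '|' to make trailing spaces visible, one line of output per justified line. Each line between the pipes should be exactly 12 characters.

Line 1: ['wind', 'bear'] (min_width=9, slack=3)
Line 2: ['lightbulb'] (min_width=9, slack=3)
Line 3: ['green'] (min_width=5, slack=7)
Line 4: ['problem'] (min_width=7, slack=5)
Line 5: ['rectangle'] (min_width=9, slack=3)
Line 6: ['any', 'forest'] (min_width=10, slack=2)
Line 7: ['to', 'train'] (min_width=8, slack=4)

Answer: |wind    bear|
|lightbulb   |
|green       |
|problem     |
|rectangle   |
|any   forest|
|to train    |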